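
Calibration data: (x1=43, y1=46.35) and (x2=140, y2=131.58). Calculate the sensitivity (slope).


slope = (y2 - y1) / (x2 - x1)
= (131.58 - 46.35) / (140 - 43)
= 85.2300 / 97
= 0.8787

0.8787


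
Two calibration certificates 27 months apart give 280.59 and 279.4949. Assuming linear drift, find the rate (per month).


rate = (v2 - v1) / months
= (279.4949 - 280.59) / 27
= -1.0951 / 27
= -0.0406

-0.0406


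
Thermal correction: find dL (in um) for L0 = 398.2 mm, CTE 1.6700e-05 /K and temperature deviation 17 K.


dL = L * alpha * dT
= 398.2 * 1.6700e-05 * 17
= 0.1130490 mm
dL_um = 0.1130490 * 1000 = 113.0490 um

113.0490


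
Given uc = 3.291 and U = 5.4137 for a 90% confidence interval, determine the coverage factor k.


k = U / uc
k = 5.4137 / 3.291
k = 1.645

1.645


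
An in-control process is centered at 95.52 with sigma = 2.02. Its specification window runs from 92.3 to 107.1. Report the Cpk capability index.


Cpu = (USL - mean) / (3*sigma) = (107.1 - 95.52) / (3*2.02) = 1.9109
Cpl = (mean - LSL) / (3*sigma) = (95.52 - 92.3) / (3*2.02) = 0.5314
Cpk = min(Cpu, Cpl) = 0.5314

0.5314


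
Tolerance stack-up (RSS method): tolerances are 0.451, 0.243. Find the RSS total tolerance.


RSS = sqrt(0.451^2 + 0.243^2)
= sqrt(0.26245)
= 0.5123

0.5123


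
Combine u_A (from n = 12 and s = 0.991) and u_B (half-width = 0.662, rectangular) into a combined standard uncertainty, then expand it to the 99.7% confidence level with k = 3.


u_A = s / sqrt(n) = 0.991 / sqrt(12) = 0.28607706
u_B = half_width / sqrt(3) = 0.662 / sqrt(3) = 0.38220588
uc = sqrt(u_A^2 + u_B^2) = sqrt(0.28607706^2 + 0.38220588^2) = 0.47741116
U = k * uc = 3 * 0.47741116
U = 1.4322

1.4322


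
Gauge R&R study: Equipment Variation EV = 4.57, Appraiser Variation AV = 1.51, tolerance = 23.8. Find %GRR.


GRR = sqrt(EV^2 + AV^2) = sqrt(4.57^2 + 1.51^2) = 4.8130032
%GRR = GRR / tol * 100 = 4.8130032 / 23.8 * 100
%GRR = 20.2227

20.2227


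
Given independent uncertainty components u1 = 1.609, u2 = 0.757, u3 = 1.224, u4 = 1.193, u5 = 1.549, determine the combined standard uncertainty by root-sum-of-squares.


uc = sqrt(1.609^2 + 0.757^2 + 1.224^2 + 1.193^2 + 1.549^2)
uc = sqrt(8.482756)
uc = 2.9125

2.9125


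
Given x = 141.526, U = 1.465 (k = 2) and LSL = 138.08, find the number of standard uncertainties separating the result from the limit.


u = U / k = 1.465 / 2 = 0.7325
margin = |LSL - x| = |138.08 - 141.526| = 3.446
z = margin / u = 3.446 / 0.7325
z = 4.7044

4.7044


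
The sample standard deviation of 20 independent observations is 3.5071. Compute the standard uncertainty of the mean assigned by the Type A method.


u_A = s / sqrt(n)
u_A = 3.5071 / sqrt(20)
u_A = 3.5071 / 4.472136
u_A = 0.7842

0.7842


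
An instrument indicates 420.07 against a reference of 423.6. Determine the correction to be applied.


Correction = standard - reading
= 423.6 - 420.07
= 3.5300

3.5300


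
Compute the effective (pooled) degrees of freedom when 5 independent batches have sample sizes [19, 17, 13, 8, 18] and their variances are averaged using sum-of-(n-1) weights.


nu = sum_i (n_i - 1)
nu = ((19 - 1) + (17 - 1) + (13 - 1) + (8 - 1) + (18 - 1))
nu = 18 + 16 + 12 + 7 + 17
nu = 70

70


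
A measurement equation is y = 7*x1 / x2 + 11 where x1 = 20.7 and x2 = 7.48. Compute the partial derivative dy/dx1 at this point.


y = 7*x1 / x2 + 11
dy/dx1 = 7/x2
Evaluate at x2 = 7.48: c1 = 7 / 7.48
c1 = 0.9358

0.9358


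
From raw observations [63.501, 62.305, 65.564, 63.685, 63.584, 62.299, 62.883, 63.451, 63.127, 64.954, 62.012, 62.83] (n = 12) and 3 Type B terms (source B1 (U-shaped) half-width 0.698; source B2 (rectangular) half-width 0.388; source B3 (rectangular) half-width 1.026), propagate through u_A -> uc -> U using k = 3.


mean = (63.501 + 62.305 + 65.564 + 63.685 + 63.584 + 62.299 + 62.883 + 63.451 + 63.127 + 64.954 + 62.012 + 62.83) / 12 = 63.34958333
s = sqrt(sum((x - mean)^2)/(n-1)) = 1.0531201
u_A = s / sqrt(n) = 1.0531201 / sqrt(12) = 0.30400959
u_B1 = 0.698 / sqrt(2) = 0.49356053
u_B2 = 0.388 / sqrt(3) = 0.2240119
u_B3 = 1.026 / sqrt(3) = 0.59236138
uc = sqrt(0.30400959^2 + 0.49356053^2 + 0.2240119^2 + 0.59236138^2) = 0.85854363
U = k * uc = 3 * 0.85854363
U = 2.5756

2.5756


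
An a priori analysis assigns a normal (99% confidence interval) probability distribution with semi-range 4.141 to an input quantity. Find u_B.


u_B = half_width / 2.576
u_B = 4.141 / 2.576
u_B = 1.6075

1.6075


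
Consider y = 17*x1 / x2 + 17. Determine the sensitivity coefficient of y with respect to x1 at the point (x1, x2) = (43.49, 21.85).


y = 17*x1 / x2 + 17
dy/dx1 = 17/x2
Evaluate at x2 = 21.85: c1 = 17 / 21.85
c1 = 0.7780

0.7780


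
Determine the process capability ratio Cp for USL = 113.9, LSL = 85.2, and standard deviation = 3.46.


Cp = (USL - LSL) / (6 * sigma)
= (113.9 - 85.2) / (6 * 3.46)
= 28.7000 / 20.7600
= 1.3825

1.3825


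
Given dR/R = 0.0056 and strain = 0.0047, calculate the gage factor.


GF = (dR/R) / epsilon
= 0.0056 / 0.0047
= 1.1915

1.1915


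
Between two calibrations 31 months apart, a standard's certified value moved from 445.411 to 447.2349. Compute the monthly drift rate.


rate = (v2 - v1) / months
= (447.2349 - 445.411) / 31
= 1.8239 / 31
= 0.0588

0.0588


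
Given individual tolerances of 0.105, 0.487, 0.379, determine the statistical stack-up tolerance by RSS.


RSS = sqrt(0.105^2 + 0.487^2 + 0.379^2)
= sqrt(0.391835)
= 0.6260

0.6260


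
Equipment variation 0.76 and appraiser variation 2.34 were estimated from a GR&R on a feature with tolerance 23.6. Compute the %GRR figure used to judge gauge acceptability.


GRR = sqrt(EV^2 + AV^2) = sqrt(0.76^2 + 2.34^2) = 2.4603252
%GRR = GRR / tol * 100 = 2.4603252 / 23.6 * 100
%GRR = 10.4251

10.4251


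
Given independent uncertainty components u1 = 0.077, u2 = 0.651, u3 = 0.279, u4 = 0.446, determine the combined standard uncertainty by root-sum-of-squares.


uc = sqrt(0.077^2 + 0.651^2 + 0.279^2 + 0.446^2)
uc = sqrt(0.706487)
uc = 0.8405

0.8405


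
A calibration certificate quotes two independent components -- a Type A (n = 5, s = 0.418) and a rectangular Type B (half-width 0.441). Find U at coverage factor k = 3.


u_A = s / sqrt(n) = 0.418 / sqrt(5) = 0.18693528
u_B = half_width / sqrt(3) = 0.441 / sqrt(3) = 0.25461147
uc = sqrt(u_A^2 + u_B^2) = sqrt(0.18693528^2 + 0.25461147^2) = 0.31586674
U = k * uc = 3 * 0.31586674
U = 0.9476

0.9476


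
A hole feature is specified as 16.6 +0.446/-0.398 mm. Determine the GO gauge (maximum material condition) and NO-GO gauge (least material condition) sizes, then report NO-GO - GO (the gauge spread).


GO = nominal - lower_tol (smallest hole = maximum material condition)
GO = 16.6 - 0.398 = 16.202
NO-GO = nominal + upper_tol (largest hole = least material condition)
NO-GO = 16.6 + 0.446 = 17.046
spread = NO-GO - GO = 17.046 - 16.202 = 0.8440

0.8440


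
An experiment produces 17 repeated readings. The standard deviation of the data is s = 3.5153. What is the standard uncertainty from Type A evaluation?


u_A = s / sqrt(n)
u_A = 3.5153 / sqrt(17)
u_A = 3.5153 / 4.1231056
u_A = 0.8526

0.8526


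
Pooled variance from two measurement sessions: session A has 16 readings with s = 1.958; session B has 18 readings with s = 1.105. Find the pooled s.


s_p = sqrt(((n1-1)*s1^2 + (n2-1)*s2^2) / (n1+n2-2))
numerator = (16-1)*1.958^2 + (18-1)*1.105^2 = 57.50646 + 20.757425 = 78.263885
denominator = 16 + 18 - 2 = 32
s_p^2 = 78.263885 / 32 = 2.4457464
s_p = sqrt(2.4457464) = 1.5639

1.5639


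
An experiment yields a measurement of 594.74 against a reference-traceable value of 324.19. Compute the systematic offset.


Systematic error = measured - true
= 594.74 - 324.19
= 270.5500

270.5500


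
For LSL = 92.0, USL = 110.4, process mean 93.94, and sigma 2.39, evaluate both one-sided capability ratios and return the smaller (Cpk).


Cpu = (USL - mean) / (3*sigma) = (110.4 - 93.94) / (3*2.39) = 2.2957
Cpl = (mean - LSL) / (3*sigma) = (93.94 - 92.0) / (3*2.39) = 0.2706
Cpk = min(Cpu, Cpl) = 0.2706

0.2706


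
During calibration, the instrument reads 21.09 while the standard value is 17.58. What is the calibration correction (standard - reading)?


Correction = standard - reading
= 17.58 - 21.09
= -3.5100

-3.5100


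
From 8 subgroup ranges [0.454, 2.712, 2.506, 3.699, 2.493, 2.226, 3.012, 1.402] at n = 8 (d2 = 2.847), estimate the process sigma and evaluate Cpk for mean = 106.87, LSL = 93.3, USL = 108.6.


R_bar = (0.454 + 2.712 + 2.506 + 3.699 + 2.493 + 2.226 + 3.012 + 1.402) / 8 = 2.313
sigma = R_bar / d2 = 2.313 / 2.847 = 0.81243414
Cp = (USL - LSL)/(6*sigma) = (108.6 - 93.3)/(6*0.81243414) = 3.1387
Cpu = (108.6 - 106.87)/(3*0.81243414) = 0.7098
Cpl = (106.87 - 93.3)/(3*0.81243414) = 5.5676
Cpk = min(Cpu, Cpl) = 0.7098

0.7098


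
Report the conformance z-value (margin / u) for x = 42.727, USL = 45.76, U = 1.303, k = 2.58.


u = U / k = 1.303 / 2.58 = 0.50503876
margin = |USL - x| = |45.76 - 42.727| = 3.033
z = margin / u = 3.033 / 0.50503876
z = 6.0055

6.0055


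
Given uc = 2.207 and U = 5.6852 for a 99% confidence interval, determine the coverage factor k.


k = U / uc
k = 5.6852 / 2.207
k = 2.576

2.576


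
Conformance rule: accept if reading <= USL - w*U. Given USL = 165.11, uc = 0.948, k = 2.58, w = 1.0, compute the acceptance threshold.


U = k * uc = 2.58 * 0.948 = 2.44584
guard band g = w * U = 1.0 * 2.44584 = 2.44584
AL = USL - g = 165.11 - 2.44584
AL = 162.6642

162.6642


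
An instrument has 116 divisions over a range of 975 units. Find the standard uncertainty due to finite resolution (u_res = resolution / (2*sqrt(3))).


resolution = range / divisions
resolution = 975 / 116 = 8.4051724
u_res = resolution / (2*sqrt(3))
u_res = 8.4051724 / 3.4641016
u_res = 2.4264

2.4264


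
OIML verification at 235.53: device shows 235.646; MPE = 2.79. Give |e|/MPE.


e = indication - reference = 235.646 - 235.53 = 0.1160
|e| = 0.1160
ratio = |e| / MPE = 0.1160 / 2.79
ratio = 0.0416

0.0416


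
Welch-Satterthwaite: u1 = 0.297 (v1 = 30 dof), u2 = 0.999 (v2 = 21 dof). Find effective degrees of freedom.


uc = sqrt(u1^2 + u2^2) = sqrt(0.297^2 + 0.999^2) = 1.042214
v_eff = uc^4 / (u1^4/v1 + u2^4/v2)
= 1.042214^4 / (0.297^4/30 + 0.999^4/21)
= 1.1798522 / 0.047688218
v_eff = 24.7410

24.7410


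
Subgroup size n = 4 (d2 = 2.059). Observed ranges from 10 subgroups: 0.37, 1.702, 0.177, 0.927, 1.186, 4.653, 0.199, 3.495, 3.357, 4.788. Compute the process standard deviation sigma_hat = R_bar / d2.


R_bar = (0.37 + 1.702 + 0.177 + 0.927 + 1.186 + 4.653 + 0.199 + 3.495 + 3.357 + 4.788) / 10
R_bar = 20.854 / 10 = 2.0854
sigma_hat = R_bar / d2 = 2.0854 / 2.059 = 1.0128

1.0128


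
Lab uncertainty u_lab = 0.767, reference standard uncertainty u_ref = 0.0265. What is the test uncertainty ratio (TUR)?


TUR = u_lab / u_ref
= 0.767 / 0.0265
= 28.9434

28.9434


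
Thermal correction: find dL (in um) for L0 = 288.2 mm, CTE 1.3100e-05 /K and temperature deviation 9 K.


dL = L * alpha * dT
= 288.2 * 1.3100e-05 * 9
= 0.0339788 mm
dL_um = 0.0339788 * 1000 = 33.9788 um

33.9788


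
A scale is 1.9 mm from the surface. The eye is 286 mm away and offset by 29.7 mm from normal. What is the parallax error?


error = h * offset / d
= 1.9 * 29.7 / 286
= 0.1973

0.1973


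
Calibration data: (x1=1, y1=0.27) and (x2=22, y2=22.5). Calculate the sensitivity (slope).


slope = (y2 - y1) / (x2 - x1)
= (22.5 - 0.27) / (22 - 1)
= 22.2300 / 21
= 1.0586

1.0586


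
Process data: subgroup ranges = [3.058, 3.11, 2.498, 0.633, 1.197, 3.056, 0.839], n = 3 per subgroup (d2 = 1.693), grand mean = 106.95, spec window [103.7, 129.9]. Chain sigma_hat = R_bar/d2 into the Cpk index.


R_bar = (3.058 + 3.11 + 2.498 + 0.633 + 1.197 + 3.056 + 0.839) / 7 = 2.0558571
sigma = R_bar / d2 = 2.0558571 / 1.693 = 1.2143279
Cp = (USL - LSL)/(6*sigma) = (129.9 - 103.7)/(6*1.2143279) = 3.5960
Cpu = (129.9 - 106.95)/(3*1.2143279) = 6.2998
Cpl = (106.95 - 103.7)/(3*1.2143279) = 0.8921
Cpk = min(Cpu, Cpl) = 0.8921

0.8921


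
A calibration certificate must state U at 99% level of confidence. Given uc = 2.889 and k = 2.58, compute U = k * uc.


U = k * uc
U = 2.58 * 2.889
U = 7.4536

7.4536


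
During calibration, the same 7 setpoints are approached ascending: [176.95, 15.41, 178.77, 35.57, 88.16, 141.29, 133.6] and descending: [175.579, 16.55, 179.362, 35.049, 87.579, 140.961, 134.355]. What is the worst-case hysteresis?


|176.95 - 175.579| = 1.3710
|15.41 - 16.55| = 1.1400
|178.77 - 179.362| = 0.5920
|35.57 - 35.049| = 0.5210
|88.16 - 87.579| = 0.5810
|141.29 - 140.961| = 0.3290
|133.6 - 134.355| = 0.7550
hysteresis = max(diffs) = 1.3710

1.3710


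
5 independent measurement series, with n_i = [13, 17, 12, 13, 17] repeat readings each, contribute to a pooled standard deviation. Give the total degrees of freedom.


nu = sum_i (n_i - 1)
nu = ((13 - 1) + (17 - 1) + (12 - 1) + (13 - 1) + (17 - 1))
nu = 12 + 16 + 11 + 12 + 16
nu = 67

67


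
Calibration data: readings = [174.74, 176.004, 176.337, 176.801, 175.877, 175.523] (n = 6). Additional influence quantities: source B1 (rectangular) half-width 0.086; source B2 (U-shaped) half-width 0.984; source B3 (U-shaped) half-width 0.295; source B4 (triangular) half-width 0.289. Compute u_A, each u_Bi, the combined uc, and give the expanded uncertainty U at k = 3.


mean = (174.74 + 176.004 + 176.337 + 176.801 + 175.877 + 175.523) / 6 = 175.8803333
s = sqrt(sum((x - mean)^2)/(n-1)) = 0.70703937
u_A = s / sqrt(n) = 0.70703937 / sqrt(6) = 0.28864761
u_B1 = 0.086 / sqrt(3) = 0.049652123
u_B2 = 0.984 / sqrt(2) = 0.69579307
u_B3 = 0.295 / sqrt(2) = 0.2085965
u_B4 = 0.289 / sqrt(6) = 0.11798376
uc = sqrt(0.28864761^2 + 0.049652123^2 + 0.69579307^2 + 0.2085965^2 + 0.11798376^2) = 0.79205015
U = k * uc = 3 * 0.79205015
U = 2.3762

2.3762


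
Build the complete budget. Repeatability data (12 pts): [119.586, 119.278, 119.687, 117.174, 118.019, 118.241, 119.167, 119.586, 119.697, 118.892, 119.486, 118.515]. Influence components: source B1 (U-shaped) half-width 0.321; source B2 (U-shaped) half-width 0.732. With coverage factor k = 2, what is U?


mean = (119.586 + 119.278 + 119.687 + 117.174 + 118.019 + 118.241 + 119.167 + 119.586 + 119.697 + 118.892 + 119.486 + 118.515) / 12 = 118.944
s = sqrt(sum((x - mean)^2)/(n-1)) = 0.80158445
u_A = s / sqrt(n) = 0.80158445 / sqrt(12) = 0.2313975
u_B1 = 0.321 / sqrt(2) = 0.22698128
u_B2 = 0.732 / sqrt(2) = 0.51760216
uc = sqrt(0.2313975^2 + 0.22698128^2 + 0.51760216^2) = 0.61071868
U = k * uc = 2 * 0.61071868
U = 1.2214

1.2214


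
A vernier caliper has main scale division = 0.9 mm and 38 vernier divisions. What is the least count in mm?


LC = MSD / n_div
= 0.9 / 38
= 0.0237

0.0237


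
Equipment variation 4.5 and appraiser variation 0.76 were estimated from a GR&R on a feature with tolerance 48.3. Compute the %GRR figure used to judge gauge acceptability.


GRR = sqrt(EV^2 + AV^2) = sqrt(4.5^2 + 0.76^2) = 4.5637265
%GRR = GRR / tol * 100 = 4.5637265 / 48.3 * 100
%GRR = 9.4487

9.4487


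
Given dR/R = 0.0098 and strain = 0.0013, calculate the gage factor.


GF = (dR/R) / epsilon
= 0.0098 / 0.0013
= 7.5385

7.5385


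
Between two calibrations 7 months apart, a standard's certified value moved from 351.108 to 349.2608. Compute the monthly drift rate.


rate = (v2 - v1) / months
= (349.2608 - 351.108) / 7
= -1.8472 / 7
= -0.2639

-0.2639


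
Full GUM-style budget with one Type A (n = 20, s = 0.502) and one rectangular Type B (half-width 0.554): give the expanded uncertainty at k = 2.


u_A = s / sqrt(n) = 0.502 / sqrt(20) = 0.11225061
u_B = half_width / sqrt(3) = 0.554 / sqrt(3) = 0.31985205
uc = sqrt(u_A^2 + u_B^2) = sqrt(0.11225061^2 + 0.31985205^2) = 0.33897719
U = k * uc = 2 * 0.33897719
U = 0.6780

0.6780


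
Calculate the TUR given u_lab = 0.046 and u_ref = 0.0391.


TUR = u_lab / u_ref
= 0.046 / 0.0391
= 1.1765

1.1765


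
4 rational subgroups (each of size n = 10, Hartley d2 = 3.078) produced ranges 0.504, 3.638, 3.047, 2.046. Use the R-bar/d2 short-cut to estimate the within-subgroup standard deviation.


R_bar = (0.504 + 3.638 + 3.047 + 2.046) / 4
R_bar = 9.235 / 4 = 2.30875
sigma_hat = R_bar / d2 = 2.30875 / 3.078 = 0.7501

0.7501


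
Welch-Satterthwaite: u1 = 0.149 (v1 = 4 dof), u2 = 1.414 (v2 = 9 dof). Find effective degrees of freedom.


uc = sqrt(u1^2 + u2^2) = sqrt(0.149^2 + 1.414^2) = 1.4218288
v_eff = uc^4 / (u1^4/v1 + u2^4/v2)
= 1.4218288^4 / (0.149^4/4 + 1.414^4/9)
= 4.086855 / 0.44429926
v_eff = 9.1984

9.1984


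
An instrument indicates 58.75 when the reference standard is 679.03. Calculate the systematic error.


Systematic error = measured - true
= 58.75 - 679.03
= -620.2800

-620.2800


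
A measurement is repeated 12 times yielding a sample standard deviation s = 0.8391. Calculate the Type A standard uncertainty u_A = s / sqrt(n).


u_A = s / sqrt(n)
u_A = 0.8391 / sqrt(12)
u_A = 0.8391 / 3.4641016
u_A = 0.2422

0.2422


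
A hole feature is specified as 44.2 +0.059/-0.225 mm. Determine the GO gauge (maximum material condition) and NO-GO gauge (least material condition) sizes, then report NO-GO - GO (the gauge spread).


GO = nominal - lower_tol (smallest hole = maximum material condition)
GO = 44.2 - 0.225 = 43.975
NO-GO = nominal + upper_tol (largest hole = least material condition)
NO-GO = 44.2 + 0.059 = 44.259
spread = NO-GO - GO = 44.259 - 43.975 = 0.2840

0.2840


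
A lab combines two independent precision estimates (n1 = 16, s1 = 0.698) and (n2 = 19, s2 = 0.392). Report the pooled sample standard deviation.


s_p = sqrt(((n1-1)*s1^2 + (n2-1)*s2^2) / (n1+n2-2))
numerator = (16-1)*0.698^2 + (19-1)*0.392^2 = 7.30806 + 2.765952 = 10.074012
denominator = 16 + 19 - 2 = 33
s_p^2 = 10.074012 / 33 = 0.30527309
s_p = sqrt(0.30527309) = 0.5525

0.5525


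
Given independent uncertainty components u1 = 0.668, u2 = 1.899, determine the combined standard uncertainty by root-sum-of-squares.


uc = sqrt(0.668^2 + 1.899^2)
uc = sqrt(4.052425)
uc = 2.0131

2.0131


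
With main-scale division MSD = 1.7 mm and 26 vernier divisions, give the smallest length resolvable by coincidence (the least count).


LC = MSD / n_div
= 1.7 / 26
= 0.0654

0.0654


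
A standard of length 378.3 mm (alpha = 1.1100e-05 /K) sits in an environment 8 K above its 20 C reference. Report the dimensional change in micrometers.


dL = L * alpha * dT
= 378.3 * 1.1100e-05 * 8
= 0.0335930 mm
dL_um = 0.0335930 * 1000 = 33.5930 um

33.5930


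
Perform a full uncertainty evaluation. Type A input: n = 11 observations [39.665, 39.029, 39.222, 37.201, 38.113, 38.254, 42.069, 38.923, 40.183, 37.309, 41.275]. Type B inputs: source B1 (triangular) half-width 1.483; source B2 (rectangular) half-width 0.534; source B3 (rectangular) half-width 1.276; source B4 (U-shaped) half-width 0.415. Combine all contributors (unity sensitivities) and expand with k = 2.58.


mean = (39.665 + 39.029 + 39.222 + 37.201 + 38.113 + 38.254 + 42.069 + 38.923 + 40.183 + 37.309 + 41.275) / 11 = 39.20390909
s = sqrt(sum((x - mean)^2)/(n-1)) = 1.5321212
u_A = s / sqrt(n) = 1.5321212 / sqrt(11) = 0.46195192
u_B1 = 1.483 / sqrt(6) = 0.60543221
u_B2 = 0.534 / sqrt(3) = 0.30830504
u_B3 = 1.276 / sqrt(3) = 0.73669894
u_B4 = 0.415 / sqrt(2) = 0.29344931
uc = sqrt(0.46195192^2 + 0.60543221^2 + 0.30830504^2 + 0.73669894^2 + 0.29344931^2) = 1.1418571
U = k * uc = 2.58 * 1.1418571
U = 2.9460

2.9460


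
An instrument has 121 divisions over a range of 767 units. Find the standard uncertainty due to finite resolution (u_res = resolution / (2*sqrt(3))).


resolution = range / divisions
resolution = 767 / 121 = 6.338843
u_res = resolution / (2*sqrt(3))
u_res = 6.338843 / 3.4641016
u_res = 1.8299

1.8299


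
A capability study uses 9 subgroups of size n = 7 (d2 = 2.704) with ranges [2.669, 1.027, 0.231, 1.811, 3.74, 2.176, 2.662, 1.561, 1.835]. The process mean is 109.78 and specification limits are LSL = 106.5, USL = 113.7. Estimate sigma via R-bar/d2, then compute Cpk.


R_bar = (2.669 + 1.027 + 0.231 + 1.811 + 3.74 + 2.176 + 2.662 + 1.561 + 1.835) / 9 = 1.968
sigma = R_bar / d2 = 1.968 / 2.704 = 0.72781065
Cp = (USL - LSL)/(6*sigma) = (113.7 - 106.5)/(6*0.72781065) = 1.6488
Cpu = (113.7 - 109.78)/(3*0.72781065) = 1.7953
Cpl = (109.78 - 106.5)/(3*0.72781065) = 1.5022
Cpk = min(Cpu, Cpl) = 1.5022

1.5022


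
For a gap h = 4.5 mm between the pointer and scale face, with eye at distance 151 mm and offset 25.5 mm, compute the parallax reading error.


error = h * offset / d
= 4.5 * 25.5 / 151
= 0.7599

0.7599


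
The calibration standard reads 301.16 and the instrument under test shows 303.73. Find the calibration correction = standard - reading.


Correction = standard - reading
= 301.16 - 303.73
= -2.5700

-2.5700


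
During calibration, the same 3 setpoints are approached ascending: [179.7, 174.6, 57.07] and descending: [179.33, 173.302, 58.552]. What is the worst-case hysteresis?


|179.7 - 179.33| = 0.3700
|174.6 - 173.302| = 1.2980
|57.07 - 58.552| = 1.4820
hysteresis = max(diffs) = 1.4820

1.4820


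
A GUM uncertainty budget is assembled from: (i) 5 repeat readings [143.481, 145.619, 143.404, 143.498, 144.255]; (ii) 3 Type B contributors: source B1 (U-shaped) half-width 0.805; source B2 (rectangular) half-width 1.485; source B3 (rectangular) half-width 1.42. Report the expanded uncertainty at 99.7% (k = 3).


mean = (143.481 + 145.619 + 143.404 + 143.498 + 144.255) / 5 = 144.0514
s = sqrt(sum((x - mean)^2)/(n-1)) = 0.94201343
u_A = s / sqrt(n) = 0.94201343 / sqrt(5) = 0.42128121
u_B1 = 0.805 / sqrt(2) = 0.56922096
u_B2 = 1.485 / sqrt(3) = 0.85736515
u_B3 = 1.42 / sqrt(3) = 0.81983738
uc = sqrt(0.42128121^2 + 0.56922096^2 + 0.85736515^2 + 0.81983738^2) = 1.3815566
U = k * uc = 3 * 1.3815566
U = 4.1447

4.1447


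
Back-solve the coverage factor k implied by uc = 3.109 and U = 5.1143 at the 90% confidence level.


k = U / uc
k = 5.1143 / 3.109
k = 1.645

1.645


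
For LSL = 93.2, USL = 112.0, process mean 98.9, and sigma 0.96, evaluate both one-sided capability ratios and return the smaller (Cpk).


Cpu = (USL - mean) / (3*sigma) = (112.0 - 98.9) / (3*0.96) = 4.5486
Cpl = (mean - LSL) / (3*sigma) = (98.9 - 93.2) / (3*0.96) = 1.9792
Cpk = min(Cpu, Cpl) = 1.9792

1.9792


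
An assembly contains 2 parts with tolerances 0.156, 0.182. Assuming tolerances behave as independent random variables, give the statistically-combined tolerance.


RSS = sqrt(0.156^2 + 0.182^2)
= sqrt(0.05746)
= 0.2397

0.2397


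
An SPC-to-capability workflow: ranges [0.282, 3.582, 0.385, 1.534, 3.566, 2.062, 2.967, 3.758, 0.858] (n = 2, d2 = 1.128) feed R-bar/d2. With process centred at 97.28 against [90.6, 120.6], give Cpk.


R_bar = (0.282 + 3.582 + 0.385 + 1.534 + 3.566 + 2.062 + 2.967 + 3.758 + 0.858) / 9 = 2.1104444
sigma = R_bar / d2 = 2.1104444 / 1.128 = 1.8709613
Cp = (USL - LSL)/(6*sigma) = (120.6 - 90.6)/(6*1.8709613) = 2.6724
Cpu = (120.6 - 97.28)/(3*1.8709613) = 4.1547
Cpl = (97.28 - 90.6)/(3*1.8709613) = 1.1901
Cpk = min(Cpu, Cpl) = 1.1901

1.1901


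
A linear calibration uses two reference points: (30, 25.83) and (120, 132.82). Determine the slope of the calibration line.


slope = (y2 - y1) / (x2 - x1)
= (132.82 - 25.83) / (120 - 30)
= 106.9900 / 90
= 1.1888

1.1888


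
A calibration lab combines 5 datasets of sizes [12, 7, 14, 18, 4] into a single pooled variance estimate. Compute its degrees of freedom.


nu = sum_i (n_i - 1)
nu = ((12 - 1) + (7 - 1) + (14 - 1) + (18 - 1) + (4 - 1))
nu = 11 + 6 + 13 + 17 + 3
nu = 50

50


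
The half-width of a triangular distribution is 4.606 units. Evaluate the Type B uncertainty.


u_B = half_width / sqrt(6)
u_B = 4.606 / 2.4494897
u_B = 1.8804

1.8804


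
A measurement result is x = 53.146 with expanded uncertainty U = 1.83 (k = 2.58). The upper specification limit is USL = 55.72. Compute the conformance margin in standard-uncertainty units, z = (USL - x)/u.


u = U / k = 1.83 / 2.58 = 0.70930233
margin = |USL - x| = |55.72 - 53.146| = 2.574
z = margin / u = 2.574 / 0.70930233
z = 3.6289

3.6289


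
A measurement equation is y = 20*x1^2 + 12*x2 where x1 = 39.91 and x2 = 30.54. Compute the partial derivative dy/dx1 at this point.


y = 20*x1^2 + 12*x2
dy/dx1 = 2*20*x1
Evaluate at x1 = 39.91: c1 = 40 * 39.91
c1 = 1596.4000

1596.4000


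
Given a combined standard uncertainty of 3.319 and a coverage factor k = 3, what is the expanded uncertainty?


U = k * uc
U = 3 * 3.319
U = 9.9570

9.9570


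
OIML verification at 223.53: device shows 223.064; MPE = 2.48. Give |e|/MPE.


e = indication - reference = 223.064 - 223.53 = -0.4660
|e| = 0.4660
ratio = |e| / MPE = 0.4660 / 2.48
ratio = 0.1879

0.1879


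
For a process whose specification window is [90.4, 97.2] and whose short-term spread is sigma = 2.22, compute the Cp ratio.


Cp = (USL - LSL) / (6 * sigma)
= (97.2 - 90.4) / (6 * 2.22)
= 6.8000 / 13.3200
= 0.5105

0.5105


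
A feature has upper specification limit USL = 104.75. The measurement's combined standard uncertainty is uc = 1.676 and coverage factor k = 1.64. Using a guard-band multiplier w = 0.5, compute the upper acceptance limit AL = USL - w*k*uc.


U = k * uc = 1.64 * 1.676 = 2.74864
guard band g = w * U = 0.5 * 2.74864 = 1.37432
AL = USL - g = 104.75 - 1.37432
AL = 103.3757

103.3757


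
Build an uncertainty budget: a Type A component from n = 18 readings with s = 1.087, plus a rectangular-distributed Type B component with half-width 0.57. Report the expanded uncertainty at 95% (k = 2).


u_A = s / sqrt(n) = 1.087 / sqrt(18) = 0.25620836
u_B = half_width / sqrt(3) = 0.57 / sqrt(3) = 0.32908965
uc = sqrt(u_A^2 + u_B^2) = sqrt(0.25620836^2 + 0.32908965^2) = 0.41706441
U = k * uc = 2 * 0.41706441
U = 0.8341

0.8341


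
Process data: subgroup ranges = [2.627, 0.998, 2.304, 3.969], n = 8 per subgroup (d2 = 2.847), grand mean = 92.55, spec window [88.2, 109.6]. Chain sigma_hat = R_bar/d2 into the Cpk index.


R_bar = (2.627 + 0.998 + 2.304 + 3.969) / 4 = 2.4745
sigma = R_bar / d2 = 2.4745 / 2.847 = 0.86916052
Cp = (USL - LSL)/(6*sigma) = (109.6 - 88.2)/(6*0.86916052) = 4.1036
Cpu = (109.6 - 92.55)/(3*0.86916052) = 6.5389
Cpl = (92.55 - 88.2)/(3*0.86916052) = 1.6683
Cpk = min(Cpu, Cpl) = 1.6683

1.6683


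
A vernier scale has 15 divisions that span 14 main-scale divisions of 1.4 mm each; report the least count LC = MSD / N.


LC = MSD / n_div
= 1.4 / 15
= 0.0933

0.0933


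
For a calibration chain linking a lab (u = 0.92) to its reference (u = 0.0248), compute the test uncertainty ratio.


TUR = u_lab / u_ref
= 0.92 / 0.0248
= 37.0968

37.0968


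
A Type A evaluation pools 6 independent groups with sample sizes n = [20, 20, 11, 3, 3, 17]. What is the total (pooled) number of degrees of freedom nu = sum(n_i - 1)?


nu = sum_i (n_i - 1)
nu = ((20 - 1) + (20 - 1) + (11 - 1) + (3 - 1) + (3 - 1) + (17 - 1))
nu = 19 + 19 + 10 + 2 + 2 + 16
nu = 68

68


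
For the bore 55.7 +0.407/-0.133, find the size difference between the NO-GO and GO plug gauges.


GO = nominal - lower_tol (smallest hole = maximum material condition)
GO = 55.7 - 0.133 = 55.567
NO-GO = nominal + upper_tol (largest hole = least material condition)
NO-GO = 55.7 + 0.407 = 56.107
spread = NO-GO - GO = 56.107 - 55.567 = 0.5400

0.5400


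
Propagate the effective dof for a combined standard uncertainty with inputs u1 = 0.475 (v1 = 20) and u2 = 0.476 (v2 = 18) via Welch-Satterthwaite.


uc = sqrt(u1^2 + u2^2) = sqrt(0.475^2 + 0.476^2) = 0.67245892
v_eff = uc^4 / (u1^4/v1 + u2^4/v2)
= 0.67245892^4 / (0.475^4/20 + 0.476^4/18)
= 0.20448574 / 0.00539737
v_eff = 37.8862

37.8862


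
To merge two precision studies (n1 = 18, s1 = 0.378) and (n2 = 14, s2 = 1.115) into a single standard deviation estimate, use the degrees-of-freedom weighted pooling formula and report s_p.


s_p = sqrt(((n1-1)*s1^2 + (n2-1)*s2^2) / (n1+n2-2))
numerator = (18-1)*0.378^2 + (14-1)*1.115^2 = 2.429028 + 16.161925 = 18.590953
denominator = 18 + 14 - 2 = 30
s_p^2 = 18.590953 / 30 = 0.61969843
s_p = sqrt(0.61969843) = 0.7872

0.7872


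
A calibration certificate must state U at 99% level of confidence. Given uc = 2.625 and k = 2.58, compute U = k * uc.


U = k * uc
U = 2.58 * 2.625
U = 6.7725

6.7725


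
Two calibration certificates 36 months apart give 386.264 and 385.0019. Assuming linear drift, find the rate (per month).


rate = (v2 - v1) / months
= (385.0019 - 386.264) / 36
= -1.2621 / 36
= -0.0351

-0.0351


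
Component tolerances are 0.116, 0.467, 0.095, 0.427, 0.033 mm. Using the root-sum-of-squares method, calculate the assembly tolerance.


RSS = sqrt(0.116^2 + 0.467^2 + 0.095^2 + 0.427^2 + 0.033^2)
= sqrt(0.423988)
= 0.6511

0.6511


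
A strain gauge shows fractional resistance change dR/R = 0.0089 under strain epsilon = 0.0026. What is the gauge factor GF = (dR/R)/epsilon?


GF = (dR/R) / epsilon
= 0.0089 / 0.0026
= 3.4231

3.4231


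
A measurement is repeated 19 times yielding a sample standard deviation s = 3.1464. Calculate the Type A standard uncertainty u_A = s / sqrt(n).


u_A = s / sqrt(n)
u_A = 3.1464 / sqrt(19)
u_A = 3.1464 / 4.3588989
u_A = 0.7218

0.7218


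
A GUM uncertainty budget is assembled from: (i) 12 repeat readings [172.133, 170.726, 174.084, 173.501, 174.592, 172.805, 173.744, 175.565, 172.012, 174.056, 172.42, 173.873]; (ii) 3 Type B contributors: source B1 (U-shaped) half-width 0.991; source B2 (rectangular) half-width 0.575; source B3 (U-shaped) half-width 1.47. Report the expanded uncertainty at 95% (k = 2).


mean = (172.133 + 170.726 + 174.084 + 173.501 + 174.592 + 172.805 + 173.744 + 175.565 + 172.012 + 174.056 + 172.42 + 173.873) / 12 = 173.2925833
s = sqrt(sum((x - mean)^2)/(n-1)) = 1.3217282
u_A = s / sqrt(n) = 1.3217282 / sqrt(12) = 0.38155007
u_B1 = 0.991 / sqrt(2) = 0.70074282
u_B2 = 0.575 / sqrt(3) = 0.3319764
u_B3 = 1.47 / sqrt(2) = 1.039447
uc = sqrt(0.38155007^2 + 0.70074282^2 + 0.3319764^2 + 1.039447^2) = 1.351769
U = k * uc = 2 * 1.351769
U = 2.7035

2.7035


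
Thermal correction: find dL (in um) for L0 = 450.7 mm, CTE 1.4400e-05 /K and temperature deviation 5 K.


dL = L * alpha * dT
= 450.7 * 1.4400e-05 * 5
= 0.0324504 mm
dL_um = 0.0324504 * 1000 = 32.4504 um

32.4504


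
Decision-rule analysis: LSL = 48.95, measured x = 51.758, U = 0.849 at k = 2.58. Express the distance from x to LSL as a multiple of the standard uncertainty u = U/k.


u = U / k = 0.849 / 2.58 = 0.32906977
margin = |LSL - x| = |48.95 - 51.758| = 2.808
z = margin / u = 2.808 / 0.32906977
z = 8.5331

8.5331


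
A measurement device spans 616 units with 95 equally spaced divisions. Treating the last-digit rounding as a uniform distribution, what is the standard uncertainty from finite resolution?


resolution = range / divisions
resolution = 616 / 95 = 6.4842105
u_res = resolution / (2*sqrt(3))
u_res = 6.4842105 / 3.4641016
u_res = 1.8718

1.8718


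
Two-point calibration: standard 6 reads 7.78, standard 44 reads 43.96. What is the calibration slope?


slope = (y2 - y1) / (x2 - x1)
= (43.96 - 7.78) / (44 - 6)
= 36.1800 / 38
= 0.9521

0.9521


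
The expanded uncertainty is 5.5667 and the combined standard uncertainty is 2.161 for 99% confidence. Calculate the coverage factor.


k = U / uc
k = 5.5667 / 2.161
k = 2.576

2.576


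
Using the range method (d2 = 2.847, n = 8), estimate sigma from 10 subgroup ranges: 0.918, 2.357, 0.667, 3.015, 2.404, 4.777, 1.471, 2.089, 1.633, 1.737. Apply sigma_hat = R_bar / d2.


R_bar = (0.918 + 2.357 + 0.667 + 3.015 + 2.404 + 4.777 + 1.471 + 2.089 + 1.633 + 1.737) / 10
R_bar = 21.068 / 10 = 2.1068
sigma_hat = R_bar / d2 = 2.1068 / 2.847 = 0.7400

0.7400


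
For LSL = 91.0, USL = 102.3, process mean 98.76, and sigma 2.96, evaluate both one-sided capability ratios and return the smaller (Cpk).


Cpu = (USL - mean) / (3*sigma) = (102.3 - 98.76) / (3*2.96) = 0.3986
Cpl = (mean - LSL) / (3*sigma) = (98.76 - 91.0) / (3*2.96) = 0.8739
Cpk = min(Cpu, Cpl) = 0.3986

0.3986


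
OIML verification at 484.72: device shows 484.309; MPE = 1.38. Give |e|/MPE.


e = indication - reference = 484.309 - 484.72 = -0.4110
|e| = 0.4110
ratio = |e| / MPE = 0.4110 / 1.38
ratio = 0.2978

0.2978


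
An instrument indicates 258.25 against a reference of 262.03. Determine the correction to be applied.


Correction = standard - reading
= 262.03 - 258.25
= 3.7800

3.7800


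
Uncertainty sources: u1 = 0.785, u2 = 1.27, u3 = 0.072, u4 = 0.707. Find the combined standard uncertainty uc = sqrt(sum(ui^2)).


uc = sqrt(0.785^2 + 1.27^2 + 0.072^2 + 0.707^2)
uc = sqrt(2.734158)
uc = 1.6535

1.6535


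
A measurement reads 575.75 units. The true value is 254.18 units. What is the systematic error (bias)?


Systematic error = measured - true
= 575.75 - 254.18
= 321.5700

321.5700


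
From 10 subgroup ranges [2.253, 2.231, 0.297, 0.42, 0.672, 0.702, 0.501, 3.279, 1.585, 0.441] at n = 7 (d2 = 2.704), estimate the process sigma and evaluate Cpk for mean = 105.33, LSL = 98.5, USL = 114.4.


R_bar = (2.253 + 2.231 + 0.297 + 0.42 + 0.672 + 0.702 + 0.501 + 3.279 + 1.585 + 0.441) / 10 = 1.2381
sigma = R_bar / d2 = 1.2381 / 2.704 = 0.45787722
Cp = (USL - LSL)/(6*sigma) = (114.4 - 98.5)/(6*0.45787722) = 5.7876
Cpu = (114.4 - 105.33)/(3*0.45787722) = 6.6029
Cpl = (105.33 - 98.5)/(3*0.45787722) = 4.9722
Cpk = min(Cpu, Cpl) = 4.9722

4.9722


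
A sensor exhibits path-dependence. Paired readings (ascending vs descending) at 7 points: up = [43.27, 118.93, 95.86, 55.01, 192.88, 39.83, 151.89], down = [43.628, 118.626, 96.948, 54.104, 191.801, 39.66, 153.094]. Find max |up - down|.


|43.27 - 43.628| = 0.3580
|118.93 - 118.626| = 0.3040
|95.86 - 96.948| = 1.0880
|55.01 - 54.104| = 0.9060
|192.88 - 191.801| = 1.0790
|39.83 - 39.66| = 0.1700
|151.89 - 153.094| = 1.2040
hysteresis = max(diffs) = 1.2040

1.2040


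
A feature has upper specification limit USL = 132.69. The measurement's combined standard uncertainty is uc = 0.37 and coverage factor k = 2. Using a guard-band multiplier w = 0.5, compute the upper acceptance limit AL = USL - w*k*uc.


U = k * uc = 2 * 0.37 = 0.74
guard band g = w * U = 0.5 * 0.74 = 0.37
AL = USL - g = 132.69 - 0.37
AL = 132.3200

132.3200


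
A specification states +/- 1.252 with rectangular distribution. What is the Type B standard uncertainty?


u_B = half_width / sqrt(3)
u_B = 1.252 / 1.7320508
u_B = 0.7228

0.7228


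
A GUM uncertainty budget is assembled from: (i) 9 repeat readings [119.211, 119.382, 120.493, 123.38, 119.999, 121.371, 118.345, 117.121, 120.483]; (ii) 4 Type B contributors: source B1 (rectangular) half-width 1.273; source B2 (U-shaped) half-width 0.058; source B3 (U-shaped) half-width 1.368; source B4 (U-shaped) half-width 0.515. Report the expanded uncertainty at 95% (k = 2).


mean = (119.211 + 119.382 + 120.493 + 123.38 + 119.999 + 121.371 + 118.345 + 117.121 + 120.483) / 9 = 119.9761111
s = sqrt(sum((x - mean)^2)/(n-1)) = 1.7960845
u_A = s / sqrt(n) = 1.7960845 / sqrt(9) = 0.59869483
u_B1 = 1.273 / sqrt(3) = 0.73496689
u_B2 = 0.058 / sqrt(2) = 0.041012193
u_B3 = 1.368 / sqrt(2) = 0.96732208
u_B4 = 0.515 / sqrt(2) = 0.36415999
uc = sqrt(0.59869483^2 + 0.73496689^2 + 0.041012193^2 + 0.96732208^2 + 0.36415999^2) = 1.4030746
U = k * uc = 2 * 1.4030746
U = 2.8061

2.8061


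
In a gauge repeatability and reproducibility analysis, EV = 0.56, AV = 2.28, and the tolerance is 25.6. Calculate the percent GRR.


GRR = sqrt(EV^2 + AV^2) = sqrt(0.56^2 + 2.28^2) = 2.3477649
%GRR = GRR / tol * 100 = 2.3477649 / 25.6 * 100
%GRR = 9.1710

9.1710


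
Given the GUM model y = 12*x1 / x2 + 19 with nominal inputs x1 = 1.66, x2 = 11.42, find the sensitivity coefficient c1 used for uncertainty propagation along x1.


y = 12*x1 / x2 + 19
dy/dx1 = 12/x2
Evaluate at x2 = 11.42: c1 = 12 / 11.42
c1 = 1.0508

1.0508


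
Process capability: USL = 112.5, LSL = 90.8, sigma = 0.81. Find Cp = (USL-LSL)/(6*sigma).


Cp = (USL - LSL) / (6 * sigma)
= (112.5 - 90.8) / (6 * 0.81)
= 21.7000 / 4.8600
= 4.4650

4.4650


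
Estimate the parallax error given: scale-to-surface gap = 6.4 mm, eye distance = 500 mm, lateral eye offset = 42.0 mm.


error = h * offset / d
= 6.4 * 42.0 / 500
= 0.5376

0.5376


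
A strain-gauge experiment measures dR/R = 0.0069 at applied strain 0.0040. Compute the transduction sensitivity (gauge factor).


GF = (dR/R) / epsilon
= 0.0069 / 0.0040
= 1.7250

1.7250


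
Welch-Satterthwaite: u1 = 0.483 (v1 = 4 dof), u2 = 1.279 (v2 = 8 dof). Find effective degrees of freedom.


uc = sqrt(u1^2 + u2^2) = sqrt(0.483^2 + 1.279^2) = 1.3671613
v_eff = uc^4 / (u1^4/v1 + u2^4/v2)
= 1.3671613^4 / (0.483^4/4 + 1.279^4/8)
= 3.493647 / 0.34810291
v_eff = 10.0362

10.0362


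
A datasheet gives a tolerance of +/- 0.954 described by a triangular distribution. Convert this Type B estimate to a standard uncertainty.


u_B = half_width / sqrt(6)
u_B = 0.954 / 2.4494897
u_B = 0.3895

0.3895


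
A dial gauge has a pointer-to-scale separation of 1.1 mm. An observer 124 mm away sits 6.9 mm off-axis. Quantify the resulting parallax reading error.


error = h * offset / d
= 1.1 * 6.9 / 124
= 0.0612

0.0612


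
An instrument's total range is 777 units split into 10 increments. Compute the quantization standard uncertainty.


resolution = range / divisions
resolution = 777 / 10 = 77.7
u_res = resolution / (2*sqrt(3))
u_res = 77.7 / 3.4641016
u_res = 22.4301

22.4301


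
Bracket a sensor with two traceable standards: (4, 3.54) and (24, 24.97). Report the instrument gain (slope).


slope = (y2 - y1) / (x2 - x1)
= (24.97 - 3.54) / (24 - 4)
= 21.4300 / 20
= 1.0715

1.0715


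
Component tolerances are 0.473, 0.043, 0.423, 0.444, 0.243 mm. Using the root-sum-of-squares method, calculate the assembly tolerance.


RSS = sqrt(0.473^2 + 0.043^2 + 0.423^2 + 0.444^2 + 0.243^2)
= sqrt(0.660692)
= 0.8128

0.8128


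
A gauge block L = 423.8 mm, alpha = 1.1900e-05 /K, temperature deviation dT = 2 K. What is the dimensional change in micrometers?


dL = L * alpha * dT
= 423.8 * 1.1900e-05 * 2
= 0.0100864 mm
dL_um = 0.0100864 * 1000 = 10.0864 um

10.0864


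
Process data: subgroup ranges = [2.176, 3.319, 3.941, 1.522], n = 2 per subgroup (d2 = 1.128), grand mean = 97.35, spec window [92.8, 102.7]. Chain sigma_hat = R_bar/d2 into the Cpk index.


R_bar = (2.176 + 3.319 + 3.941 + 1.522) / 4 = 2.7395
sigma = R_bar / d2 = 2.7395 / 1.128 = 2.4286348
Cp = (USL - LSL)/(6*sigma) = (102.7 - 92.8)/(6*2.4286348) = 0.6794
Cpu = (102.7 - 97.35)/(3*2.4286348) = 0.7343
Cpl = (97.35 - 92.8)/(3*2.4286348) = 0.6245
Cpk = min(Cpu, Cpl) = 0.6245

0.6245


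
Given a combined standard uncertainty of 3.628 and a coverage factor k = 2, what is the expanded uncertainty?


U = k * uc
U = 2 * 3.628
U = 7.2560

7.2560


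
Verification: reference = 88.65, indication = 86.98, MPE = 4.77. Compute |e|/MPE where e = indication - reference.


e = indication - reference = 86.98 - 88.65 = -1.6700
|e| = 1.6700
ratio = |e| / MPE = 1.6700 / 4.77
ratio = 0.3501

0.3501


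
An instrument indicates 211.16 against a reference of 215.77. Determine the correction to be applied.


Correction = standard - reading
= 215.77 - 211.16
= 4.6100

4.6100


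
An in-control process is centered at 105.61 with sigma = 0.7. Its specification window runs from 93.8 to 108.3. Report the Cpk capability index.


Cpu = (USL - mean) / (3*sigma) = (108.3 - 105.61) / (3*0.7) = 1.2810
Cpl = (mean - LSL) / (3*sigma) = (105.61 - 93.8) / (3*0.7) = 5.6238
Cpk = min(Cpu, Cpl) = 1.2810

1.2810


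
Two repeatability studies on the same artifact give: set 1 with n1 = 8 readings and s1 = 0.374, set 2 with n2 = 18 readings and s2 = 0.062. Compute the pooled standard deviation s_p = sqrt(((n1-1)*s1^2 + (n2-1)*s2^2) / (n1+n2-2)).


s_p = sqrt(((n1-1)*s1^2 + (n2-1)*s2^2) / (n1+n2-2))
numerator = (8-1)*0.374^2 + (18-1)*0.062^2 = 0.979132 + 0.065348 = 1.04448
denominator = 8 + 18 - 2 = 24
s_p^2 = 1.04448 / 24 = 0.04352
s_p = sqrt(0.04352) = 0.2086

0.2086
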